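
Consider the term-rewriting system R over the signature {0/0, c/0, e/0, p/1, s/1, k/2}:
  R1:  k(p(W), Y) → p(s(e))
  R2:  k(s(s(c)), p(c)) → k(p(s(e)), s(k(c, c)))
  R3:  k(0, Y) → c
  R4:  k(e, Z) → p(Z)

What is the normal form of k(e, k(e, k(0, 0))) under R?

1. k(e, k(e, k(0, 0)))  →  p(k(e, k(0, 0)))   [R4 at ε]
2. p(k(e, k(0, 0)))  →  p(p(k(0, 0)))   [R4 at 1]
3. p(p(k(0, 0)))  →  p(p(c))   [R3 at 1.1]

p(p(c))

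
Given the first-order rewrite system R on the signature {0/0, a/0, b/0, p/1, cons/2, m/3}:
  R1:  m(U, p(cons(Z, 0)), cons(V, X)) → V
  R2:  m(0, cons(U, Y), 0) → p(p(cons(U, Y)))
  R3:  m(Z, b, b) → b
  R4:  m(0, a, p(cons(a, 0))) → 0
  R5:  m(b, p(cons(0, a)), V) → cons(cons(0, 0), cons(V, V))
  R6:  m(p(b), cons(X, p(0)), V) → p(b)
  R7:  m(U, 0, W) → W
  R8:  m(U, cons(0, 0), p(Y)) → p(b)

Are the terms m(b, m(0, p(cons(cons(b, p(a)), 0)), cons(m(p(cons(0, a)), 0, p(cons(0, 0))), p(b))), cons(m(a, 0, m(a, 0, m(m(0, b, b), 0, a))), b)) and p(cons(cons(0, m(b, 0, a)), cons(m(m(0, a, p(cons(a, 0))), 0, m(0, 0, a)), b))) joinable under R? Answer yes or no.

Reduce t₁ = m(b, m(0, p(cons(cons(b, p(a)), 0)), cons(m(p(cons(0, a)), 0, p(cons(0, 0))), p(b))), cons(m(a, 0, m(a, 0, m(m(0, b, b), 0, a))), b)):
1. m(b, m(0, p(cons(cons(b, p(a)), 0)), cons(m(p(cons(0, a)), 0, p(cons(0, 0))), p(b))), cons(m(a, 0, m(a, 0, m(m(0, b, b), 0, a))), b))  →  m(b, m(p(cons(0, a)), 0, p(cons(0, 0))), cons(m(a, 0, m(a, 0, m(m(0, b, b), 0, a))), b))   [R1 at 2]
2. m(b, m(p(cons(0, a)), 0, p(cons(0, 0))), cons(m(a, 0, m(a, 0, m(m(0, b, b), 0, a))), b))  →  m(b, p(cons(0, 0)), cons(m(a, 0, m(a, 0, m(m(0, b, b), 0, a))), b))   [R7 at 2]
3. m(b, p(cons(0, 0)), cons(m(a, 0, m(a, 0, m(m(0, b, b), 0, a))), b))  →  m(a, 0, m(a, 0, m(m(0, b, b), 0, a)))   [R1 at ε]
4. m(a, 0, m(a, 0, m(m(0, b, b), 0, a)))  →  m(a, 0, m(m(0, b, b), 0, a))   [R7 at ε]
5. m(a, 0, m(m(0, b, b), 0, a))  →  m(m(0, b, b), 0, a)   [R7 at ε]
6. m(m(0, b, b), 0, a)  →  a   [R7 at ε]

Reduce t₂ = p(cons(cons(0, m(b, 0, a)), cons(m(m(0, a, p(cons(a, 0))), 0, m(0, 0, a)), b))):
1. p(cons(cons(0, m(b, 0, a)), cons(m(m(0, a, p(cons(a, 0))), 0, m(0, 0, a)), b)))  →  p(cons(cons(0, a), cons(m(m(0, a, p(cons(a, 0))), 0, m(0, 0, a)), b)))   [R7 at 1.1.2]
2. p(cons(cons(0, a), cons(m(m(0, a, p(cons(a, 0))), 0, m(0, 0, a)), b)))  →  p(cons(cons(0, a), cons(m(0, 0, a), b)))   [R7 at 1.2.1]
3. p(cons(cons(0, a), cons(m(0, 0, a), b)))  →  p(cons(cons(0, a), cons(a, b)))   [R7 at 1.2.1]

no — NF(t₁) = a, NF(t₂) = p(cons(cons(0, a), cons(a, b)))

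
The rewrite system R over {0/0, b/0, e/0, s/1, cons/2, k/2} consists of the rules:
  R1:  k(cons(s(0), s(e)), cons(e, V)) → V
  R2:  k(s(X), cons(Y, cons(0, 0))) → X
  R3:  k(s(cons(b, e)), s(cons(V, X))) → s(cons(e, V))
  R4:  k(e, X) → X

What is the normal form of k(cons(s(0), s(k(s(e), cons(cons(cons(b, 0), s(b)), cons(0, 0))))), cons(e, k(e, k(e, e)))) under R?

e

1. k(cons(s(0), s(k(s(e), cons(cons(cons(b, 0), s(b)), cons(0, 0))))), cons(e, k(e, k(e, e))))  →  k(cons(s(0), s(e)), cons(e, k(e, k(e, e))))   [R2 at 1.2.1]
2. k(cons(s(0), s(e)), cons(e, k(e, k(e, e))))  →  k(e, k(e, e))   [R1 at ε]
3. k(e, k(e, e))  →  k(e, e)   [R4 at ε]
4. k(e, e)  →  e   [R4 at ε]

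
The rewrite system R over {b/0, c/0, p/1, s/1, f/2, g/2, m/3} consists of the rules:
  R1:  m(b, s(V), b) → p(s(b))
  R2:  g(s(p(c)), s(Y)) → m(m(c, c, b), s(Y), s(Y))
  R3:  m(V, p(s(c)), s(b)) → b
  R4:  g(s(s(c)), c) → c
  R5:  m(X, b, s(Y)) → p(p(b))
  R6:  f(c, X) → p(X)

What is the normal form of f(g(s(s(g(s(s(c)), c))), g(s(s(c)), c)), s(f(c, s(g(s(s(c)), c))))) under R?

1. f(g(s(s(g(s(s(c)), c))), g(s(s(c)), c)), s(f(c, s(g(s(s(c)), c)))))  →  f(g(s(s(c)), g(s(s(c)), c)), s(f(c, s(g(s(s(c)), c)))))   [R4 at 1.1.1.1]
2. f(g(s(s(c)), g(s(s(c)), c)), s(f(c, s(g(s(s(c)), c)))))  →  f(g(s(s(c)), c), s(f(c, s(g(s(s(c)), c)))))   [R4 at 1.2]
3. f(g(s(s(c)), c), s(f(c, s(g(s(s(c)), c)))))  →  f(c, s(f(c, s(g(s(s(c)), c)))))   [R4 at 1]
4. f(c, s(f(c, s(g(s(s(c)), c)))))  →  p(s(f(c, s(g(s(s(c)), c)))))   [R6 at ε]
5. p(s(f(c, s(g(s(s(c)), c)))))  →  p(s(p(s(g(s(s(c)), c)))))   [R6 at 1.1]
6. p(s(p(s(g(s(s(c)), c)))))  →  p(s(p(s(c))))   [R4 at 1.1.1.1]

p(s(p(s(c))))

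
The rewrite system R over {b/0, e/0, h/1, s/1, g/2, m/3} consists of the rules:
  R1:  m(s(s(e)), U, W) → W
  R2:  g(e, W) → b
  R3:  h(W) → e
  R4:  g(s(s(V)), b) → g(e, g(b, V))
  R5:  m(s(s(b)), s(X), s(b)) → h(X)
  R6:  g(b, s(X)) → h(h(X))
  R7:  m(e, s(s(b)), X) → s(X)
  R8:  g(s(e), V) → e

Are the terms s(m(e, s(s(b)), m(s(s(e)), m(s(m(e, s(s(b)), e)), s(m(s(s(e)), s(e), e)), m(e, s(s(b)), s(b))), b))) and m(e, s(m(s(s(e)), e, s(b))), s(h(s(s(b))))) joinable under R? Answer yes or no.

no — NF(t₁) = s(s(b)), NF(t₂) = s(s(e))

Reduce t₁ = s(m(e, s(s(b)), m(s(s(e)), m(s(m(e, s(s(b)), e)), s(m(s(s(e)), s(e), e)), m(e, s(s(b)), s(b))), b))):
1. s(m(e, s(s(b)), m(s(s(e)), m(s(m(e, s(s(b)), e)), s(m(s(s(e)), s(e), e)), m(e, s(s(b)), s(b))), b)))  →  s(s(m(s(s(e)), m(s(m(e, s(s(b)), e)), s(m(s(s(e)), s(e), e)), m(e, s(s(b)), s(b))), b)))   [R7 at 1]
2. s(s(m(s(s(e)), m(s(m(e, s(s(b)), e)), s(m(s(s(e)), s(e), e)), m(e, s(s(b)), s(b))), b)))  →  s(s(b))   [R1 at 1.1]

Reduce t₂ = m(e, s(m(s(s(e)), e, s(b))), s(h(s(s(b))))):
1. m(e, s(m(s(s(e)), e, s(b))), s(h(s(s(b)))))  →  m(e, s(s(b)), s(h(s(s(b)))))   [R1 at 2.1]
2. m(e, s(s(b)), s(h(s(s(b)))))  →  s(s(h(s(s(b)))))   [R7 at ε]
3. s(s(h(s(s(b)))))  →  s(s(e))   [R3 at 1.1]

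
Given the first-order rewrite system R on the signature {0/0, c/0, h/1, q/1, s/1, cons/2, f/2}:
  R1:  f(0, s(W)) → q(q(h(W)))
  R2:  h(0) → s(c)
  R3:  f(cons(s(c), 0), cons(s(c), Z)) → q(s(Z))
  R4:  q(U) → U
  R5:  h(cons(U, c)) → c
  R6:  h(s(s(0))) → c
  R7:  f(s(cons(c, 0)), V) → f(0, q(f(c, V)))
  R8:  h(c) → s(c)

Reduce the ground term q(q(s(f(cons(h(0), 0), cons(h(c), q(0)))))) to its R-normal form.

s(s(0))

1. q(q(s(f(cons(h(0), 0), cons(h(c), q(0))))))  →  q(s(f(cons(h(0), 0), cons(h(c), q(0)))))   [R4 at ε]
2. q(s(f(cons(h(0), 0), cons(h(c), q(0)))))  →  s(f(cons(h(0), 0), cons(h(c), q(0))))   [R4 at ε]
3. s(f(cons(h(0), 0), cons(h(c), q(0))))  →  s(f(cons(s(c), 0), cons(h(c), q(0))))   [R2 at 1.1.1]
4. s(f(cons(s(c), 0), cons(h(c), q(0))))  →  s(f(cons(s(c), 0), cons(s(c), q(0))))   [R8 at 1.2.1]
5. s(f(cons(s(c), 0), cons(s(c), q(0))))  →  s(q(s(q(0))))   [R3 at 1]
6. s(q(s(q(0))))  →  s(s(q(0)))   [R4 at 1]
7. s(s(q(0)))  →  s(s(0))   [R4 at 1.1]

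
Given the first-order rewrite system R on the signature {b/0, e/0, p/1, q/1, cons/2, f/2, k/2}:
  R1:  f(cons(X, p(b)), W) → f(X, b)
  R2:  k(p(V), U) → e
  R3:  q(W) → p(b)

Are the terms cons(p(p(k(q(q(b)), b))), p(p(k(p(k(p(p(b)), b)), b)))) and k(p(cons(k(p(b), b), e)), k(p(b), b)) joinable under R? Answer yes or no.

Reduce t₁ = cons(p(p(k(q(q(b)), b))), p(p(k(p(k(p(p(b)), b)), b)))):
1. cons(p(p(k(q(q(b)), b))), p(p(k(p(k(p(p(b)), b)), b))))  →  cons(p(p(k(p(b), b))), p(p(k(p(k(p(p(b)), b)), b))))   [R3 at 1.1.1.1]
2. cons(p(p(k(p(b), b))), p(p(k(p(k(p(p(b)), b)), b))))  →  cons(p(p(e)), p(p(k(p(k(p(p(b)), b)), b))))   [R2 at 1.1.1]
3. cons(p(p(e)), p(p(k(p(k(p(p(b)), b)), b))))  →  cons(p(p(e)), p(p(e)))   [R2 at 2.1.1]

Reduce t₂ = k(p(cons(k(p(b), b), e)), k(p(b), b)):
1. k(p(cons(k(p(b), b), e)), k(p(b), b))  →  e   [R2 at ε]

no — NF(t₁) = cons(p(p(e)), p(p(e))), NF(t₂) = e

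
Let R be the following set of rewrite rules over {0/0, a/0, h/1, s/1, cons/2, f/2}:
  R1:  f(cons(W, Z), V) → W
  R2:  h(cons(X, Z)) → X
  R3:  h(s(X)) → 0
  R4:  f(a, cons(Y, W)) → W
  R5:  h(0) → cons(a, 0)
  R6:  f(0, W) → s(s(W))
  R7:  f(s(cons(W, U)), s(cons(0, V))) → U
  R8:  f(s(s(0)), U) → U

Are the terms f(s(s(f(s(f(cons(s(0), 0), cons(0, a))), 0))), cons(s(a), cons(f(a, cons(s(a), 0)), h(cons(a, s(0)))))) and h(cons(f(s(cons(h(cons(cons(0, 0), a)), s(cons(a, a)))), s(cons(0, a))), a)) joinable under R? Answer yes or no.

no — NF(t₁) = cons(s(a), cons(0, a)), NF(t₂) = s(cons(a, a))

Reduce t₁ = f(s(s(f(s(f(cons(s(0), 0), cons(0, a))), 0))), cons(s(a), cons(f(a, cons(s(a), 0)), h(cons(a, s(0)))))):
1. f(s(s(f(s(f(cons(s(0), 0), cons(0, a))), 0))), cons(s(a), cons(f(a, cons(s(a), 0)), h(cons(a, s(0))))))  →  f(s(s(f(s(s(0)), 0))), cons(s(a), cons(f(a, cons(s(a), 0)), h(cons(a, s(0))))))   [R1 at 1.1.1.1.1]
2. f(s(s(f(s(s(0)), 0))), cons(s(a), cons(f(a, cons(s(a), 0)), h(cons(a, s(0))))))  →  f(s(s(0)), cons(s(a), cons(f(a, cons(s(a), 0)), h(cons(a, s(0))))))   [R8 at 1.1.1]
3. f(s(s(0)), cons(s(a), cons(f(a, cons(s(a), 0)), h(cons(a, s(0))))))  →  cons(s(a), cons(f(a, cons(s(a), 0)), h(cons(a, s(0)))))   [R8 at ε]
4. cons(s(a), cons(f(a, cons(s(a), 0)), h(cons(a, s(0)))))  →  cons(s(a), cons(0, h(cons(a, s(0)))))   [R4 at 2.1]
5. cons(s(a), cons(0, h(cons(a, s(0)))))  →  cons(s(a), cons(0, a))   [R2 at 2.2]

Reduce t₂ = h(cons(f(s(cons(h(cons(cons(0, 0), a)), s(cons(a, a)))), s(cons(0, a))), a)):
1. h(cons(f(s(cons(h(cons(cons(0, 0), a)), s(cons(a, a)))), s(cons(0, a))), a))  →  f(s(cons(h(cons(cons(0, 0), a)), s(cons(a, a)))), s(cons(0, a)))   [R2 at ε]
2. f(s(cons(h(cons(cons(0, 0), a)), s(cons(a, a)))), s(cons(0, a)))  →  s(cons(a, a))   [R7 at ε]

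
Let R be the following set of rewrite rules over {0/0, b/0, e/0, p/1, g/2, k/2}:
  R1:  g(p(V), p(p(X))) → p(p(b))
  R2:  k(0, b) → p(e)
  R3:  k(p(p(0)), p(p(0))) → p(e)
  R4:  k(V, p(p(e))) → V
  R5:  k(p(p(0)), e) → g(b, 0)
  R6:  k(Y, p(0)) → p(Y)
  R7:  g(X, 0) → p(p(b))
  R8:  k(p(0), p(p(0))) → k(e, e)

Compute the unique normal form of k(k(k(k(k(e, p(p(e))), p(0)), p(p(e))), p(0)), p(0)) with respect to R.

p(p(p(e)))

1. k(k(k(k(k(e, p(p(e))), p(0)), p(p(e))), p(0)), p(0))  →  p(k(k(k(k(e, p(p(e))), p(0)), p(p(e))), p(0)))   [R6 at ε]
2. p(k(k(k(k(e, p(p(e))), p(0)), p(p(e))), p(0)))  →  p(p(k(k(k(e, p(p(e))), p(0)), p(p(e)))))   [R6 at 1]
3. p(p(k(k(k(e, p(p(e))), p(0)), p(p(e)))))  →  p(p(k(k(e, p(p(e))), p(0))))   [R4 at 1.1]
4. p(p(k(k(e, p(p(e))), p(0))))  →  p(p(p(k(e, p(p(e))))))   [R6 at 1.1]
5. p(p(p(k(e, p(p(e))))))  →  p(p(p(e)))   [R4 at 1.1.1]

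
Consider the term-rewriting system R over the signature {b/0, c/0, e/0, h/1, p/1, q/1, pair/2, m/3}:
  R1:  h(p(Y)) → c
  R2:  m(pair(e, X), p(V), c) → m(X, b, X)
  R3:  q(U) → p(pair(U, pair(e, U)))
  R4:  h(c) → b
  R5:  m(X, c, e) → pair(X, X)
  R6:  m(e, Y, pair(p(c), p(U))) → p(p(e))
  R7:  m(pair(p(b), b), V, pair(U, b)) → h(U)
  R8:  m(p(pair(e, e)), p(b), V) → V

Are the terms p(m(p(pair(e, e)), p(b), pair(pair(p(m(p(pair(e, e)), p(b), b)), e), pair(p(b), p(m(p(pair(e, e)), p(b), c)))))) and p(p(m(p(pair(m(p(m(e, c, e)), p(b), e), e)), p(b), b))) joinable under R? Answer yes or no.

no — NF(t₁) = p(pair(pair(p(b), e), pair(p(b), p(c)))), NF(t₂) = p(p(b))

Reduce t₁ = p(m(p(pair(e, e)), p(b), pair(pair(p(m(p(pair(e, e)), p(b), b)), e), pair(p(b), p(m(p(pair(e, e)), p(b), c)))))):
1. p(m(p(pair(e, e)), p(b), pair(pair(p(m(p(pair(e, e)), p(b), b)), e), pair(p(b), p(m(p(pair(e, e)), p(b), c))))))  →  p(pair(pair(p(m(p(pair(e, e)), p(b), b)), e), pair(p(b), p(m(p(pair(e, e)), p(b), c)))))   [R8 at 1]
2. p(pair(pair(p(m(p(pair(e, e)), p(b), b)), e), pair(p(b), p(m(p(pair(e, e)), p(b), c)))))  →  p(pair(pair(p(b), e), pair(p(b), p(m(p(pair(e, e)), p(b), c)))))   [R8 at 1.1.1.1]
3. p(pair(pair(p(b), e), pair(p(b), p(m(p(pair(e, e)), p(b), c)))))  →  p(pair(pair(p(b), e), pair(p(b), p(c))))   [R8 at 1.2.2.1]

Reduce t₂ = p(p(m(p(pair(m(p(m(e, c, e)), p(b), e), e)), p(b), b))):
1. p(p(m(p(pair(m(p(m(e, c, e)), p(b), e), e)), p(b), b)))  →  p(p(m(p(pair(m(p(pair(e, e)), p(b), e), e)), p(b), b)))   [R5 at 1.1.1.1.1.1.1]
2. p(p(m(p(pair(m(p(pair(e, e)), p(b), e), e)), p(b), b)))  →  p(p(m(p(pair(e, e)), p(b), b)))   [R8 at 1.1.1.1.1]
3. p(p(m(p(pair(e, e)), p(b), b)))  →  p(p(b))   [R8 at 1.1]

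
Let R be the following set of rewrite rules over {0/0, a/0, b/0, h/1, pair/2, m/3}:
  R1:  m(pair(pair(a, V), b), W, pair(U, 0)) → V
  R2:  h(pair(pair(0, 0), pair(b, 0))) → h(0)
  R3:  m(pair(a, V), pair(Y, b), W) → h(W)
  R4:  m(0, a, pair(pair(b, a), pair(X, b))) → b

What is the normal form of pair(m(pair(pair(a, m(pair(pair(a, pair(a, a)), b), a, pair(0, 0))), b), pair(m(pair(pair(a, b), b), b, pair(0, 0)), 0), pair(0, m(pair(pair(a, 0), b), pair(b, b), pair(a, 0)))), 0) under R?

1. pair(m(pair(pair(a, m(pair(pair(a, pair(a, a)), b), a, pair(0, 0))), b), pair(m(pair(pair(a, b), b), b, pair(0, 0)), 0), pair(0, m(pair(pair(a, 0), b), pair(b, b), pair(a, 0)))), 0)  →  pair(m(pair(pair(a, pair(a, a)), b), pair(m(pair(pair(a, b), b), b, pair(0, 0)), 0), pair(0, m(pair(pair(a, 0), b), pair(b, b), pair(a, 0)))), 0)   [R1 at 1.1.1.2]
2. pair(m(pair(pair(a, pair(a, a)), b), pair(m(pair(pair(a, b), b), b, pair(0, 0)), 0), pair(0, m(pair(pair(a, 0), b), pair(b, b), pair(a, 0)))), 0)  →  pair(m(pair(pair(a, pair(a, a)), b), pair(b, 0), pair(0, m(pair(pair(a, 0), b), pair(b, b), pair(a, 0)))), 0)   [R1 at 1.2.1]
3. pair(m(pair(pair(a, pair(a, a)), b), pair(b, 0), pair(0, m(pair(pair(a, 0), b), pair(b, b), pair(a, 0)))), 0)  →  pair(m(pair(pair(a, pair(a, a)), b), pair(b, 0), pair(0, 0)), 0)   [R1 at 1.3.2]
4. pair(m(pair(pair(a, pair(a, a)), b), pair(b, 0), pair(0, 0)), 0)  →  pair(pair(a, a), 0)   [R1 at 1]

pair(pair(a, a), 0)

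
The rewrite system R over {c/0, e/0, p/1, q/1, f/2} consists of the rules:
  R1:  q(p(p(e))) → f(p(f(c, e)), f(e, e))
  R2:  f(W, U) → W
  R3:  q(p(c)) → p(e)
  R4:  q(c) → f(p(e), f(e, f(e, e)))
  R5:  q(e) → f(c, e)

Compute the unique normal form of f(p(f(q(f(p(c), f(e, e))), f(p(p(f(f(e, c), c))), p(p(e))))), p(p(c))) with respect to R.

1. f(p(f(q(f(p(c), f(e, e))), f(p(p(f(f(e, c), c))), p(p(e))))), p(p(c)))  →  p(f(q(f(p(c), f(e, e))), f(p(p(f(f(e, c), c))), p(p(e)))))   [R2 at ε]
2. p(f(q(f(p(c), f(e, e))), f(p(p(f(f(e, c), c))), p(p(e)))))  →  p(q(f(p(c), f(e, e))))   [R2 at 1]
3. p(q(f(p(c), f(e, e))))  →  p(q(p(c)))   [R2 at 1.1]
4. p(q(p(c)))  →  p(p(e))   [R3 at 1]

p(p(e))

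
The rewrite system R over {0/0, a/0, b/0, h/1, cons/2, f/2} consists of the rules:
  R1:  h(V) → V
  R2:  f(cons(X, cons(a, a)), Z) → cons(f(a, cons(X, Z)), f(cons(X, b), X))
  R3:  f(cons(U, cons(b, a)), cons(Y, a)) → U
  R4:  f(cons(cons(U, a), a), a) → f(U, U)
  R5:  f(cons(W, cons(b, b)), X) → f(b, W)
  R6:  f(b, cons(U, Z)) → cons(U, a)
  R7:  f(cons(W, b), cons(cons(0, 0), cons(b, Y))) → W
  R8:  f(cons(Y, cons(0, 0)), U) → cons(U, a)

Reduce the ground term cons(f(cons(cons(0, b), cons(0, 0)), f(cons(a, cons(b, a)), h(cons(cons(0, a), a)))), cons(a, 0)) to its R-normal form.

cons(cons(a, a), cons(a, 0))

1. cons(f(cons(cons(0, b), cons(0, 0)), f(cons(a, cons(b, a)), h(cons(cons(0, a), a)))), cons(a, 0))  →  cons(cons(f(cons(a, cons(b, a)), h(cons(cons(0, a), a))), a), cons(a, 0))   [R8 at 1]
2. cons(cons(f(cons(a, cons(b, a)), h(cons(cons(0, a), a))), a), cons(a, 0))  →  cons(cons(f(cons(a, cons(b, a)), cons(cons(0, a), a)), a), cons(a, 0))   [R1 at 1.1.2]
3. cons(cons(f(cons(a, cons(b, a)), cons(cons(0, a), a)), a), cons(a, 0))  →  cons(cons(a, a), cons(a, 0))   [R3 at 1.1]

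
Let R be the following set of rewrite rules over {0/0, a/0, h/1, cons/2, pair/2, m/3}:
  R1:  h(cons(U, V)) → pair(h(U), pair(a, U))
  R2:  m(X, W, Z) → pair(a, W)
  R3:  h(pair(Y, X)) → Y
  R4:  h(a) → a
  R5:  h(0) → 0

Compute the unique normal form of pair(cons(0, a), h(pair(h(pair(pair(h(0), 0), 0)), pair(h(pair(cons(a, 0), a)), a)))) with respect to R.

1. pair(cons(0, a), h(pair(h(pair(pair(h(0), 0), 0)), pair(h(pair(cons(a, 0), a)), a))))  →  pair(cons(0, a), h(pair(pair(h(0), 0), 0)))   [R3 at 2]
2. pair(cons(0, a), h(pair(pair(h(0), 0), 0)))  →  pair(cons(0, a), pair(h(0), 0))   [R3 at 2]
3. pair(cons(0, a), pair(h(0), 0))  →  pair(cons(0, a), pair(0, 0))   [R5 at 2.1]

pair(cons(0, a), pair(0, 0))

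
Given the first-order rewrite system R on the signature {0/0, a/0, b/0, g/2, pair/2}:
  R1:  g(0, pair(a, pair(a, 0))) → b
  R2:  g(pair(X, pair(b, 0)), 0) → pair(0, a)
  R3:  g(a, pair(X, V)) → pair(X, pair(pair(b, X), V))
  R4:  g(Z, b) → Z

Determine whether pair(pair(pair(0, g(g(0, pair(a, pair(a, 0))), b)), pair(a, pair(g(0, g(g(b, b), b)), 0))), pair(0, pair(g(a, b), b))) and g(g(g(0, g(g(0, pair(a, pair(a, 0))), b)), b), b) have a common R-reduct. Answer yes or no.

no — NF(t₁) = pair(pair(pair(0, b), pair(a, pair(0, 0))), pair(0, pair(a, b))), NF(t₂) = 0

Reduce t₁ = pair(pair(pair(0, g(g(0, pair(a, pair(a, 0))), b)), pair(a, pair(g(0, g(g(b, b), b)), 0))), pair(0, pair(g(a, b), b))):
1. pair(pair(pair(0, g(g(0, pair(a, pair(a, 0))), b)), pair(a, pair(g(0, g(g(b, b), b)), 0))), pair(0, pair(g(a, b), b)))  →  pair(pair(pair(0, g(0, pair(a, pair(a, 0)))), pair(a, pair(g(0, g(g(b, b), b)), 0))), pair(0, pair(g(a, b), b)))   [R4 at 1.1.2]
2. pair(pair(pair(0, g(0, pair(a, pair(a, 0)))), pair(a, pair(g(0, g(g(b, b), b)), 0))), pair(0, pair(g(a, b), b)))  →  pair(pair(pair(0, b), pair(a, pair(g(0, g(g(b, b), b)), 0))), pair(0, pair(g(a, b), b)))   [R1 at 1.1.2]
3. pair(pair(pair(0, b), pair(a, pair(g(0, g(g(b, b), b)), 0))), pair(0, pair(g(a, b), b)))  →  pair(pair(pair(0, b), pair(a, pair(g(0, g(b, b)), 0))), pair(0, pair(g(a, b), b)))   [R4 at 1.2.2.1.2]
4. pair(pair(pair(0, b), pair(a, pair(g(0, g(b, b)), 0))), pair(0, pair(g(a, b), b)))  →  pair(pair(pair(0, b), pair(a, pair(g(0, b), 0))), pair(0, pair(g(a, b), b)))   [R4 at 1.2.2.1.2]
5. pair(pair(pair(0, b), pair(a, pair(g(0, b), 0))), pair(0, pair(g(a, b), b)))  →  pair(pair(pair(0, b), pair(a, pair(0, 0))), pair(0, pair(g(a, b), b)))   [R4 at 1.2.2.1]
6. pair(pair(pair(0, b), pair(a, pair(0, 0))), pair(0, pair(g(a, b), b)))  →  pair(pair(pair(0, b), pair(a, pair(0, 0))), pair(0, pair(a, b)))   [R4 at 2.2.1]

Reduce t₂ = g(g(g(0, g(g(0, pair(a, pair(a, 0))), b)), b), b):
1. g(g(g(0, g(g(0, pair(a, pair(a, 0))), b)), b), b)  →  g(g(0, g(g(0, pair(a, pair(a, 0))), b)), b)   [R4 at ε]
2. g(g(0, g(g(0, pair(a, pair(a, 0))), b)), b)  →  g(0, g(g(0, pair(a, pair(a, 0))), b))   [R4 at ε]
3. g(0, g(g(0, pair(a, pair(a, 0))), b))  →  g(0, g(0, pair(a, pair(a, 0))))   [R4 at 2]
4. g(0, g(0, pair(a, pair(a, 0))))  →  g(0, b)   [R1 at 2]
5. g(0, b)  →  0   [R4 at ε]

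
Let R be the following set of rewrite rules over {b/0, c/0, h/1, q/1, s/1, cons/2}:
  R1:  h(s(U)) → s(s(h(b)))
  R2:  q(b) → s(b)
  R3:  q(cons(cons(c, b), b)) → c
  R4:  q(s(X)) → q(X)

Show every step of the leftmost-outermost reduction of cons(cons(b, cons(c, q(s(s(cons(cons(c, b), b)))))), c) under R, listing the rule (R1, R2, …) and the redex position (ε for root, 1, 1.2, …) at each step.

cons(cons(b, cons(c, c)), c)

1. cons(cons(b, cons(c, q(s(s(cons(cons(c, b), b)))))), c)  →  cons(cons(b, cons(c, q(s(cons(cons(c, b), b))))), c)   [R4 at 1.2.2]
2. cons(cons(b, cons(c, q(s(cons(cons(c, b), b))))), c)  →  cons(cons(b, cons(c, q(cons(cons(c, b), b)))), c)   [R4 at 1.2.2]
3. cons(cons(b, cons(c, q(cons(cons(c, b), b)))), c)  →  cons(cons(b, cons(c, c)), c)   [R3 at 1.2.2]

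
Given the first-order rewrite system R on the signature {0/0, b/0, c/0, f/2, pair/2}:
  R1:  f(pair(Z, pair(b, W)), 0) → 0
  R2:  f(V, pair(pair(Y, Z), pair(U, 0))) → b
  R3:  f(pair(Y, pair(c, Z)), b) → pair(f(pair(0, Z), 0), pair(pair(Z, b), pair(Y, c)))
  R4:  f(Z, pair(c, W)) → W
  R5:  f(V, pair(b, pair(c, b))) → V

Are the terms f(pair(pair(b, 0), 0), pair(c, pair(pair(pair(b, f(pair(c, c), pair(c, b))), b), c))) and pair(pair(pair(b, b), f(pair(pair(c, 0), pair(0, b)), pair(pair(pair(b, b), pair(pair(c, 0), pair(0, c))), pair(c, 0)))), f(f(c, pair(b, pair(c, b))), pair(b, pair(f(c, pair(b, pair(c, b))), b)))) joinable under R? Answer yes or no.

yes — NF(t₁) = pair(pair(pair(b, b), b), c), NF(t₂) = pair(pair(pair(b, b), b), c)

Reduce t₁ = f(pair(pair(b, 0), 0), pair(c, pair(pair(pair(b, f(pair(c, c), pair(c, b))), b), c))):
1. f(pair(pair(b, 0), 0), pair(c, pair(pair(pair(b, f(pair(c, c), pair(c, b))), b), c)))  →  pair(pair(pair(b, f(pair(c, c), pair(c, b))), b), c)   [R4 at ε]
2. pair(pair(pair(b, f(pair(c, c), pair(c, b))), b), c)  →  pair(pair(pair(b, b), b), c)   [R4 at 1.1.2]

Reduce t₂ = pair(pair(pair(b, b), f(pair(pair(c, 0), pair(0, b)), pair(pair(pair(b, b), pair(pair(c, 0), pair(0, c))), pair(c, 0)))), f(f(c, pair(b, pair(c, b))), pair(b, pair(f(c, pair(b, pair(c, b))), b)))):
1. pair(pair(pair(b, b), f(pair(pair(c, 0), pair(0, b)), pair(pair(pair(b, b), pair(pair(c, 0), pair(0, c))), pair(c, 0)))), f(f(c, pair(b, pair(c, b))), pair(b, pair(f(c, pair(b, pair(c, b))), b))))  →  pair(pair(pair(b, b), b), f(f(c, pair(b, pair(c, b))), pair(b, pair(f(c, pair(b, pair(c, b))), b))))   [R2 at 1.2]
2. pair(pair(pair(b, b), b), f(f(c, pair(b, pair(c, b))), pair(b, pair(f(c, pair(b, pair(c, b))), b))))  →  pair(pair(pair(b, b), b), f(c, pair(b, pair(f(c, pair(b, pair(c, b))), b))))   [R5 at 2.1]
3. pair(pair(pair(b, b), b), f(c, pair(b, pair(f(c, pair(b, pair(c, b))), b))))  →  pair(pair(pair(b, b), b), f(c, pair(b, pair(c, b))))   [R5 at 2.2.2.1]
4. pair(pair(pair(b, b), b), f(c, pair(b, pair(c, b))))  →  pair(pair(pair(b, b), b), c)   [R5 at 2]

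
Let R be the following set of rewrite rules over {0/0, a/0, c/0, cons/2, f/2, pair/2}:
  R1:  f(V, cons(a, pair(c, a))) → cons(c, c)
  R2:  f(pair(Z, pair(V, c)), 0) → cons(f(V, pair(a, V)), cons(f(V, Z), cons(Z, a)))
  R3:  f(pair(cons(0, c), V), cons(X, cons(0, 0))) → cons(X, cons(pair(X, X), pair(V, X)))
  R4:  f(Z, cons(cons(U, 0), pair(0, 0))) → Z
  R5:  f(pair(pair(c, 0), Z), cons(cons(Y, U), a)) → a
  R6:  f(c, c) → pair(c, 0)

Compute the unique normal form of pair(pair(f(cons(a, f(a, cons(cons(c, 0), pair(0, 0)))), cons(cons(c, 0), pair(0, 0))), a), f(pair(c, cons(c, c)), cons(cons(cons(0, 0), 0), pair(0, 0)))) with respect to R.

pair(pair(cons(a, a), a), pair(c, cons(c, c)))

1. pair(pair(f(cons(a, f(a, cons(cons(c, 0), pair(0, 0)))), cons(cons(c, 0), pair(0, 0))), a), f(pair(c, cons(c, c)), cons(cons(cons(0, 0), 0), pair(0, 0))))  →  pair(pair(cons(a, f(a, cons(cons(c, 0), pair(0, 0)))), a), f(pair(c, cons(c, c)), cons(cons(cons(0, 0), 0), pair(0, 0))))   [R4 at 1.1]
2. pair(pair(cons(a, f(a, cons(cons(c, 0), pair(0, 0)))), a), f(pair(c, cons(c, c)), cons(cons(cons(0, 0), 0), pair(0, 0))))  →  pair(pair(cons(a, a), a), f(pair(c, cons(c, c)), cons(cons(cons(0, 0), 0), pair(0, 0))))   [R4 at 1.1.2]
3. pair(pair(cons(a, a), a), f(pair(c, cons(c, c)), cons(cons(cons(0, 0), 0), pair(0, 0))))  →  pair(pair(cons(a, a), a), pair(c, cons(c, c)))   [R4 at 2]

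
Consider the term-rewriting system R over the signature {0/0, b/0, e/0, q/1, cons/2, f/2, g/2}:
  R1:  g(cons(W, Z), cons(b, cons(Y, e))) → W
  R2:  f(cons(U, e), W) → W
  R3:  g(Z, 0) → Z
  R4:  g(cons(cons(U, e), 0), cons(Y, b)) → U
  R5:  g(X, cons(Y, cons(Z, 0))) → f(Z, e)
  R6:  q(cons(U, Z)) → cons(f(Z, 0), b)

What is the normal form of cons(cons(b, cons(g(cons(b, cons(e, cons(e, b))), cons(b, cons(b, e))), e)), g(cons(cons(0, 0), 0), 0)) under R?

cons(cons(b, cons(b, e)), cons(cons(0, 0), 0))

1. cons(cons(b, cons(g(cons(b, cons(e, cons(e, b))), cons(b, cons(b, e))), e)), g(cons(cons(0, 0), 0), 0))  →  cons(cons(b, cons(b, e)), g(cons(cons(0, 0), 0), 0))   [R1 at 1.2.1]
2. cons(cons(b, cons(b, e)), g(cons(cons(0, 0), 0), 0))  →  cons(cons(b, cons(b, e)), cons(cons(0, 0), 0))   [R3 at 2]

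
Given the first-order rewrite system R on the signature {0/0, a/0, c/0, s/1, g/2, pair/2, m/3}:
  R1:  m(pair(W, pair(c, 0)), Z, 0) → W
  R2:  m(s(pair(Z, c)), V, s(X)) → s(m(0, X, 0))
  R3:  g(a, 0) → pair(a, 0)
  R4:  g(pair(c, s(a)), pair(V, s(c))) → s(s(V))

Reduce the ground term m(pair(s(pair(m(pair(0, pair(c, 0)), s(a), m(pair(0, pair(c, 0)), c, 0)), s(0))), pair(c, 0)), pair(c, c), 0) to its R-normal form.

1. m(pair(s(pair(m(pair(0, pair(c, 0)), s(a), m(pair(0, pair(c, 0)), c, 0)), s(0))), pair(c, 0)), pair(c, c), 0)  →  s(pair(m(pair(0, pair(c, 0)), s(a), m(pair(0, pair(c, 0)), c, 0)), s(0)))   [R1 at ε]
2. s(pair(m(pair(0, pair(c, 0)), s(a), m(pair(0, pair(c, 0)), c, 0)), s(0)))  →  s(pair(m(pair(0, pair(c, 0)), s(a), 0), s(0)))   [R1 at 1.1.3]
3. s(pair(m(pair(0, pair(c, 0)), s(a), 0), s(0)))  →  s(pair(0, s(0)))   [R1 at 1.1]

s(pair(0, s(0)))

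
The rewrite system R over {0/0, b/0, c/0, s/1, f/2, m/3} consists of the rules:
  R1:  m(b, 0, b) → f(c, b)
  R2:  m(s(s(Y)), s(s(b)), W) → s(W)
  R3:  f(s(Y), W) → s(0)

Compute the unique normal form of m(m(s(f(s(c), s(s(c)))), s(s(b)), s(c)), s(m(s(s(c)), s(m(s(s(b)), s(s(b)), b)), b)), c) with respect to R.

1. m(m(s(f(s(c), s(s(c)))), s(s(b)), s(c)), s(m(s(s(c)), s(m(s(s(b)), s(s(b)), b)), b)), c)  →  m(m(s(s(0)), s(s(b)), s(c)), s(m(s(s(c)), s(m(s(s(b)), s(s(b)), b)), b)), c)   [R3 at 1.1.1]
2. m(m(s(s(0)), s(s(b)), s(c)), s(m(s(s(c)), s(m(s(s(b)), s(s(b)), b)), b)), c)  →  m(s(s(c)), s(m(s(s(c)), s(m(s(s(b)), s(s(b)), b)), b)), c)   [R2 at 1]
3. m(s(s(c)), s(m(s(s(c)), s(m(s(s(b)), s(s(b)), b)), b)), c)  →  m(s(s(c)), s(m(s(s(c)), s(s(b)), b)), c)   [R2 at 2.1.2.1]
4. m(s(s(c)), s(m(s(s(c)), s(s(b)), b)), c)  →  m(s(s(c)), s(s(b)), c)   [R2 at 2.1]
5. m(s(s(c)), s(s(b)), c)  →  s(c)   [R2 at ε]

s(c)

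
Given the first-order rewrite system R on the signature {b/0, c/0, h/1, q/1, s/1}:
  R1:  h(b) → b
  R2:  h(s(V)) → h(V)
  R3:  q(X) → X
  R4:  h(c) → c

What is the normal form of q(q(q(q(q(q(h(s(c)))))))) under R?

1. q(q(q(q(q(q(h(s(c))))))))  →  q(q(q(q(q(h(s(c)))))))   [R3 at ε]
2. q(q(q(q(q(h(s(c)))))))  →  q(q(q(q(h(s(c))))))   [R3 at ε]
3. q(q(q(q(h(s(c))))))  →  q(q(q(h(s(c)))))   [R3 at ε]
4. q(q(q(h(s(c)))))  →  q(q(h(s(c))))   [R3 at ε]
5. q(q(h(s(c))))  →  q(h(s(c)))   [R3 at ε]
6. q(h(s(c)))  →  h(s(c))   [R3 at ε]
7. h(s(c))  →  h(c)   [R2 at ε]
8. h(c)  →  c   [R4 at ε]

c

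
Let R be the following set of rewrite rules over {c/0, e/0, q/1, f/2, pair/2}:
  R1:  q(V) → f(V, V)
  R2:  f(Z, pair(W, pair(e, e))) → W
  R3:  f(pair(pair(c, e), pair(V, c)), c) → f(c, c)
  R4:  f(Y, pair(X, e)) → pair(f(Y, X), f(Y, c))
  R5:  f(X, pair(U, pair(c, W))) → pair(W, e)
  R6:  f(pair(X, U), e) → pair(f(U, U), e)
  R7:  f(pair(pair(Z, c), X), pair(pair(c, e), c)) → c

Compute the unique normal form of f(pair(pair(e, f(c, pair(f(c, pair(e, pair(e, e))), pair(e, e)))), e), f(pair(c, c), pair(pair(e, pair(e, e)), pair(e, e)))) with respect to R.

e

1. f(pair(pair(e, f(c, pair(f(c, pair(e, pair(e, e))), pair(e, e)))), e), f(pair(c, c), pair(pair(e, pair(e, e)), pair(e, e))))  →  f(pair(pair(e, f(c, pair(e, pair(e, e)))), e), f(pair(c, c), pair(pair(e, pair(e, e)), pair(e, e))))   [R2 at 1.1.2]
2. f(pair(pair(e, f(c, pair(e, pair(e, e)))), e), f(pair(c, c), pair(pair(e, pair(e, e)), pair(e, e))))  →  f(pair(pair(e, e), e), f(pair(c, c), pair(pair(e, pair(e, e)), pair(e, e))))   [R2 at 1.1.2]
3. f(pair(pair(e, e), e), f(pair(c, c), pair(pair(e, pair(e, e)), pair(e, e))))  →  f(pair(pair(e, e), e), pair(e, pair(e, e)))   [R2 at 2]
4. f(pair(pair(e, e), e), pair(e, pair(e, e)))  →  e   [R2 at ε]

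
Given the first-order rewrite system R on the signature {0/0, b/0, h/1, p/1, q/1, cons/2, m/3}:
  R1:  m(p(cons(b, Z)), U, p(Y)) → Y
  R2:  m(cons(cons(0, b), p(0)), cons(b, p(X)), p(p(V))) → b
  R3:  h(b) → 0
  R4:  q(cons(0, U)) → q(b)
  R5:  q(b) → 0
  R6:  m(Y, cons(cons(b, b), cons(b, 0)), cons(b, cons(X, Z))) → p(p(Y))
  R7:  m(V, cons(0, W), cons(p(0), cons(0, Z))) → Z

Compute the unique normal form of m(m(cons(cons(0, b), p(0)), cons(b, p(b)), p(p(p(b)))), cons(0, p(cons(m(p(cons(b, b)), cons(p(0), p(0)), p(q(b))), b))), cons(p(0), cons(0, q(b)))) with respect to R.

0

1. m(m(cons(cons(0, b), p(0)), cons(b, p(b)), p(p(p(b)))), cons(0, p(cons(m(p(cons(b, b)), cons(p(0), p(0)), p(q(b))), b))), cons(p(0), cons(0, q(b))))  →  q(b)   [R7 at ε]
2. q(b)  →  0   [R5 at ε]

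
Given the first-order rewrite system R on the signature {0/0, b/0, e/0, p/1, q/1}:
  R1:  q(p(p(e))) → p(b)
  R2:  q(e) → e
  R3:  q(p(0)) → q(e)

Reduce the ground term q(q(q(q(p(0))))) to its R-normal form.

1. q(q(q(q(p(0)))))  →  q(q(q(q(e))))   [R3 at 1.1.1]
2. q(q(q(q(e))))  →  q(q(q(e)))   [R2 at 1.1.1]
3. q(q(q(e)))  →  q(q(e))   [R2 at 1.1]
4. q(q(e))  →  q(e)   [R2 at 1]
5. q(e)  →  e   [R2 at ε]

e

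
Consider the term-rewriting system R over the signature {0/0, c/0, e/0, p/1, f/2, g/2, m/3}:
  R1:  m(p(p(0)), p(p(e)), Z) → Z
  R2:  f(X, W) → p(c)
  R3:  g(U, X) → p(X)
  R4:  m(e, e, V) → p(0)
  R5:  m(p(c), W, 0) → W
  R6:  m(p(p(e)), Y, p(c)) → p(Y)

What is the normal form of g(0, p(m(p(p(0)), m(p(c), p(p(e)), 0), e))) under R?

1. g(0, p(m(p(p(0)), m(p(c), p(p(e)), 0), e)))  →  p(p(m(p(p(0)), m(p(c), p(p(e)), 0), e)))   [R3 at ε]
2. p(p(m(p(p(0)), m(p(c), p(p(e)), 0), e)))  →  p(p(m(p(p(0)), p(p(e)), e)))   [R5 at 1.1.2]
3. p(p(m(p(p(0)), p(p(e)), e)))  →  p(p(e))   [R1 at 1.1]

p(p(e))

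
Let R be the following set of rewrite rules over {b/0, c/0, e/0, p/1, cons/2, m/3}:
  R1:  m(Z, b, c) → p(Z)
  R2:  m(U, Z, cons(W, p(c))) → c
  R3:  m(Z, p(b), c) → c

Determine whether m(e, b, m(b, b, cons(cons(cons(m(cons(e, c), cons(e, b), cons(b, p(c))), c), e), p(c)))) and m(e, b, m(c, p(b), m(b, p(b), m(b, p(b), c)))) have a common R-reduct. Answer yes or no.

Reduce t₁ = m(e, b, m(b, b, cons(cons(cons(m(cons(e, c), cons(e, b), cons(b, p(c))), c), e), p(c)))):
1. m(e, b, m(b, b, cons(cons(cons(m(cons(e, c), cons(e, b), cons(b, p(c))), c), e), p(c))))  →  m(e, b, c)   [R2 at 3]
2. m(e, b, c)  →  p(e)   [R1 at ε]

Reduce t₂ = m(e, b, m(c, p(b), m(b, p(b), m(b, p(b), c)))):
1. m(e, b, m(c, p(b), m(b, p(b), m(b, p(b), c))))  →  m(e, b, m(c, p(b), m(b, p(b), c)))   [R3 at 3.3.3]
2. m(e, b, m(c, p(b), m(b, p(b), c)))  →  m(e, b, m(c, p(b), c))   [R3 at 3.3]
3. m(e, b, m(c, p(b), c))  →  m(e, b, c)   [R3 at 3]
4. m(e, b, c)  →  p(e)   [R1 at ε]

yes — NF(t₁) = p(e), NF(t₂) = p(e)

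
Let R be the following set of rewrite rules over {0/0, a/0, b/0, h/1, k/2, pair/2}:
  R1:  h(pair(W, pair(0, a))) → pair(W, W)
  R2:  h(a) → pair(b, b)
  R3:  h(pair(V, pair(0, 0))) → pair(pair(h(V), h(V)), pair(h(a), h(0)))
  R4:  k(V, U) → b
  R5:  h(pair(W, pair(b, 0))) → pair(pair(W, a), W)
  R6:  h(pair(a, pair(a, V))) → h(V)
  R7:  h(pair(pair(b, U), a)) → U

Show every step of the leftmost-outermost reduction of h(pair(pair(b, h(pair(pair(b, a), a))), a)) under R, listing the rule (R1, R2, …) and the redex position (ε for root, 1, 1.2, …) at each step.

1. h(pair(pair(b, h(pair(pair(b, a), a))), a))  →  h(pair(pair(b, a), a))   [R7 at ε]
2. h(pair(pair(b, a), a))  →  a   [R7 at ε]

a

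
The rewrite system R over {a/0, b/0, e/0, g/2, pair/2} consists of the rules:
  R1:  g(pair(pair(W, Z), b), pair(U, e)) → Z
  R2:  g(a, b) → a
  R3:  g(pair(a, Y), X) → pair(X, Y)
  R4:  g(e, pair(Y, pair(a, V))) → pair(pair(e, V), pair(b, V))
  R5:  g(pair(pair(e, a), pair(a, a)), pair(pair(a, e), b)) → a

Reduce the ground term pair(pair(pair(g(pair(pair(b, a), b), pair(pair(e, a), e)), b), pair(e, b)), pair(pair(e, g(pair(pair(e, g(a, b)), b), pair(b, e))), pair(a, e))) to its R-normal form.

pair(pair(pair(a, b), pair(e, b)), pair(pair(e, a), pair(a, e)))

1. pair(pair(pair(g(pair(pair(b, a), b), pair(pair(e, a), e)), b), pair(e, b)), pair(pair(e, g(pair(pair(e, g(a, b)), b), pair(b, e))), pair(a, e)))  →  pair(pair(pair(a, b), pair(e, b)), pair(pair(e, g(pair(pair(e, g(a, b)), b), pair(b, e))), pair(a, e)))   [R1 at 1.1.1]
2. pair(pair(pair(a, b), pair(e, b)), pair(pair(e, g(pair(pair(e, g(a, b)), b), pair(b, e))), pair(a, e)))  →  pair(pair(pair(a, b), pair(e, b)), pair(pair(e, g(a, b)), pair(a, e)))   [R1 at 2.1.2]
3. pair(pair(pair(a, b), pair(e, b)), pair(pair(e, g(a, b)), pair(a, e)))  →  pair(pair(pair(a, b), pair(e, b)), pair(pair(e, a), pair(a, e)))   [R2 at 2.1.2]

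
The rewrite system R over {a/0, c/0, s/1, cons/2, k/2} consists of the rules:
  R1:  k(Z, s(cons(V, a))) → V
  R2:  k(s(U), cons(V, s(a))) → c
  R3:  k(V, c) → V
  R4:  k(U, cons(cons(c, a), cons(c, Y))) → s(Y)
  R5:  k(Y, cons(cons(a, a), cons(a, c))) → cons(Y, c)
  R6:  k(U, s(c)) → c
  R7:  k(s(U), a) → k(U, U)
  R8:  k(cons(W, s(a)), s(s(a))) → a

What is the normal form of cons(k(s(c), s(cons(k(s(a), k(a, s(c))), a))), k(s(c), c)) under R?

cons(s(a), s(c))

1. cons(k(s(c), s(cons(k(s(a), k(a, s(c))), a))), k(s(c), c))  →  cons(k(s(a), k(a, s(c))), k(s(c), c))   [R1 at 1]
2. cons(k(s(a), k(a, s(c))), k(s(c), c))  →  cons(k(s(a), c), k(s(c), c))   [R6 at 1.2]
3. cons(k(s(a), c), k(s(c), c))  →  cons(s(a), k(s(c), c))   [R3 at 1]
4. cons(s(a), k(s(c), c))  →  cons(s(a), s(c))   [R3 at 2]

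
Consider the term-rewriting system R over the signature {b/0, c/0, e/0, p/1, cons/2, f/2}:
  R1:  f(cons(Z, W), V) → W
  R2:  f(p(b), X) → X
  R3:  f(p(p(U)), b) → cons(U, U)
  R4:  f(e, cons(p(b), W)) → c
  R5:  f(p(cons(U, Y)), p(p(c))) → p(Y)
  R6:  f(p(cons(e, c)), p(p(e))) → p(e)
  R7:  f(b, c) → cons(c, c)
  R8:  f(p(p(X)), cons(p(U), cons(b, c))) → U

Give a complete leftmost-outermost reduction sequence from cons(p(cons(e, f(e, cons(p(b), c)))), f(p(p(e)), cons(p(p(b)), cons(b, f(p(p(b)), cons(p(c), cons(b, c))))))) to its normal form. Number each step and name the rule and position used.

cons(p(cons(e, c)), p(b))

1. cons(p(cons(e, f(e, cons(p(b), c)))), f(p(p(e)), cons(p(p(b)), cons(b, f(p(p(b)), cons(p(c), cons(b, c)))))))  →  cons(p(cons(e, c)), f(p(p(e)), cons(p(p(b)), cons(b, f(p(p(b)), cons(p(c), cons(b, c)))))))   [R4 at 1.1.2]
2. cons(p(cons(e, c)), f(p(p(e)), cons(p(p(b)), cons(b, f(p(p(b)), cons(p(c), cons(b, c)))))))  →  cons(p(cons(e, c)), f(p(p(e)), cons(p(p(b)), cons(b, c))))   [R8 at 2.2.2.2]
3. cons(p(cons(e, c)), f(p(p(e)), cons(p(p(b)), cons(b, c))))  →  cons(p(cons(e, c)), p(b))   [R8 at 2]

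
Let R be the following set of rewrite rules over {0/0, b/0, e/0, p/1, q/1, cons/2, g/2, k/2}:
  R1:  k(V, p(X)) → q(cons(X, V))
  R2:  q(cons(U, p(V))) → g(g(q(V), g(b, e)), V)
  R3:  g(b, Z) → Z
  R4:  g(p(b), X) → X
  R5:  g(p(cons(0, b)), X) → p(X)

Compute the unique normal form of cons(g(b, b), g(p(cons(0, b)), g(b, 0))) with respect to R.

cons(b, p(0))

1. cons(g(b, b), g(p(cons(0, b)), g(b, 0)))  →  cons(b, g(p(cons(0, b)), g(b, 0)))   [R3 at 1]
2. cons(b, g(p(cons(0, b)), g(b, 0)))  →  cons(b, p(g(b, 0)))   [R5 at 2]
3. cons(b, p(g(b, 0)))  →  cons(b, p(0))   [R3 at 2.1]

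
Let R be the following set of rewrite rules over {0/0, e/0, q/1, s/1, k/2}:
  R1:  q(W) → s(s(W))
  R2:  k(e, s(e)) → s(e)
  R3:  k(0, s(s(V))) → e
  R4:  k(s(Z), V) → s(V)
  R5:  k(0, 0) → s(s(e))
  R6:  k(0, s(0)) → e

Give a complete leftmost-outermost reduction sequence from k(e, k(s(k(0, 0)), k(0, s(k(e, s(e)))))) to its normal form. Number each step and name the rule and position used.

1. k(e, k(s(k(0, 0)), k(0, s(k(e, s(e))))))  →  k(e, s(k(0, s(k(e, s(e))))))   [R4 at 2]
2. k(e, s(k(0, s(k(e, s(e))))))  →  k(e, s(k(0, s(s(e)))))   [R2 at 2.1.2.1]
3. k(e, s(k(0, s(s(e)))))  →  k(e, s(e))   [R3 at 2.1]
4. k(e, s(e))  →  s(e)   [R2 at ε]

s(e)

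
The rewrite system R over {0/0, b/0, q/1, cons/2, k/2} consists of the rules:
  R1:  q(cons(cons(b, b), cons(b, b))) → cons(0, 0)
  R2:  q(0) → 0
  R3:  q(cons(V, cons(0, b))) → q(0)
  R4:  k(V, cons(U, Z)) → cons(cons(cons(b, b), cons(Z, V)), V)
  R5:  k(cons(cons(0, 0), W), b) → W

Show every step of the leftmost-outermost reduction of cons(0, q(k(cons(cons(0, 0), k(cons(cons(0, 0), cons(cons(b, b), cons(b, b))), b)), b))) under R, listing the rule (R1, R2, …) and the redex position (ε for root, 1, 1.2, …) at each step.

cons(0, cons(0, 0))

1. cons(0, q(k(cons(cons(0, 0), k(cons(cons(0, 0), cons(cons(b, b), cons(b, b))), b)), b)))  →  cons(0, q(k(cons(cons(0, 0), cons(cons(b, b), cons(b, b))), b)))   [R5 at 2.1]
2. cons(0, q(k(cons(cons(0, 0), cons(cons(b, b), cons(b, b))), b)))  →  cons(0, q(cons(cons(b, b), cons(b, b))))   [R5 at 2.1]
3. cons(0, q(cons(cons(b, b), cons(b, b))))  →  cons(0, cons(0, 0))   [R1 at 2]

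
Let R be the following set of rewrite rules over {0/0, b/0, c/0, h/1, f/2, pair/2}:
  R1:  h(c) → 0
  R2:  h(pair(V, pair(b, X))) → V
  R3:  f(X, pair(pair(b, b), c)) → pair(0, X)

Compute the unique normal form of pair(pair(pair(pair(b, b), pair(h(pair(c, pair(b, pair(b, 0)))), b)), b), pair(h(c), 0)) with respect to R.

pair(pair(pair(pair(b, b), pair(c, b)), b), pair(0, 0))

1. pair(pair(pair(pair(b, b), pair(h(pair(c, pair(b, pair(b, 0)))), b)), b), pair(h(c), 0))  →  pair(pair(pair(pair(b, b), pair(c, b)), b), pair(h(c), 0))   [R2 at 1.1.2.1]
2. pair(pair(pair(pair(b, b), pair(c, b)), b), pair(h(c), 0))  →  pair(pair(pair(pair(b, b), pair(c, b)), b), pair(0, 0))   [R1 at 2.1]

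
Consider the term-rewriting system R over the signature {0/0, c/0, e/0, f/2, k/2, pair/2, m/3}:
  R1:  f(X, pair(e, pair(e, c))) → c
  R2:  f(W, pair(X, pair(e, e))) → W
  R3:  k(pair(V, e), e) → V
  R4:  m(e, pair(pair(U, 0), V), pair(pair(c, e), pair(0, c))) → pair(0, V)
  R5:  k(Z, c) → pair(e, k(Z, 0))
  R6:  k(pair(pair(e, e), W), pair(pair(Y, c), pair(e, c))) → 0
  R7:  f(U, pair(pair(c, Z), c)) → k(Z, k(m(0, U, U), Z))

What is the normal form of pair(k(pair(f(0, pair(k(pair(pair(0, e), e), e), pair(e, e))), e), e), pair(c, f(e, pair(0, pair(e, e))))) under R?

1. pair(k(pair(f(0, pair(k(pair(pair(0, e), e), e), pair(e, e))), e), e), pair(c, f(e, pair(0, pair(e, e)))))  →  pair(f(0, pair(k(pair(pair(0, e), e), e), pair(e, e))), pair(c, f(e, pair(0, pair(e, e)))))   [R3 at 1]
2. pair(f(0, pair(k(pair(pair(0, e), e), e), pair(e, e))), pair(c, f(e, pair(0, pair(e, e)))))  →  pair(0, pair(c, f(e, pair(0, pair(e, e)))))   [R2 at 1]
3. pair(0, pair(c, f(e, pair(0, pair(e, e)))))  →  pair(0, pair(c, e))   [R2 at 2.2]

pair(0, pair(c, e))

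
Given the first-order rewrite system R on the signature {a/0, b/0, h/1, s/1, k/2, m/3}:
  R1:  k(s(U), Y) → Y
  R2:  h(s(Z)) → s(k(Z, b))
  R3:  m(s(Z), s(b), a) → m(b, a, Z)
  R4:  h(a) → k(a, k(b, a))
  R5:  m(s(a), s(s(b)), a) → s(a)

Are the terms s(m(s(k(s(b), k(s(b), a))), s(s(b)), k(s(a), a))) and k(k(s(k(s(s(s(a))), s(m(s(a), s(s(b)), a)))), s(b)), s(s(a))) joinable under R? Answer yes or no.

Reduce t₁ = s(m(s(k(s(b), k(s(b), a))), s(s(b)), k(s(a), a))):
1. s(m(s(k(s(b), k(s(b), a))), s(s(b)), k(s(a), a)))  →  s(m(s(k(s(b), a)), s(s(b)), k(s(a), a)))   [R1 at 1.1.1]
2. s(m(s(k(s(b), a)), s(s(b)), k(s(a), a)))  →  s(m(s(a), s(s(b)), k(s(a), a)))   [R1 at 1.1.1]
3. s(m(s(a), s(s(b)), k(s(a), a)))  →  s(m(s(a), s(s(b)), a))   [R1 at 1.3]
4. s(m(s(a), s(s(b)), a))  →  s(s(a))   [R5 at 1]

Reduce t₂ = k(k(s(k(s(s(s(a))), s(m(s(a), s(s(b)), a)))), s(b)), s(s(a))):
1. k(k(s(k(s(s(s(a))), s(m(s(a), s(s(b)), a)))), s(b)), s(s(a)))  →  k(s(b), s(s(a)))   [R1 at 1]
2. k(s(b), s(s(a)))  →  s(s(a))   [R1 at ε]

yes — NF(t₁) = s(s(a)), NF(t₂) = s(s(a))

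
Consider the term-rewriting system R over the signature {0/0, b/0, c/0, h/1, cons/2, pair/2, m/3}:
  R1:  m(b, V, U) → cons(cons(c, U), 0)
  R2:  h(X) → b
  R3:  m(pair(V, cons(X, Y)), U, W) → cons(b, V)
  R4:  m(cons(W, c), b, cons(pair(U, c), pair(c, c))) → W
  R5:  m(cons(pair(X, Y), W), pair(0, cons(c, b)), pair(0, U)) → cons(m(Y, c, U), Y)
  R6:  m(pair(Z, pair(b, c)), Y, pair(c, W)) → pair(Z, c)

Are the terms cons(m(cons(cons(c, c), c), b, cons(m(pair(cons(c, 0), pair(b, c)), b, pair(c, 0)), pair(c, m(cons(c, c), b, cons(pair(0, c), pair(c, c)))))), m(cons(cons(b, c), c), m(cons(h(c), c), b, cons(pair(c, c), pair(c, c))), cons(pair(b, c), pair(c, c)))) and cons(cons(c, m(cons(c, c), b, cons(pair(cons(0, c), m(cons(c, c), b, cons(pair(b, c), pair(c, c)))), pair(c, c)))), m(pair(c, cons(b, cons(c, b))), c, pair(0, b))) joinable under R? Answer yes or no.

Reduce t₁ = cons(m(cons(cons(c, c), c), b, cons(m(pair(cons(c, 0), pair(b, c)), b, pair(c, 0)), pair(c, m(cons(c, c), b, cons(pair(0, c), pair(c, c)))))), m(cons(cons(b, c), c), m(cons(h(c), c), b, cons(pair(c, c), pair(c, c))), cons(pair(b, c), pair(c, c)))):
1. cons(m(cons(cons(c, c), c), b, cons(m(pair(cons(c, 0), pair(b, c)), b, pair(c, 0)), pair(c, m(cons(c, c), b, cons(pair(0, c), pair(c, c)))))), m(cons(cons(b, c), c), m(cons(h(c), c), b, cons(pair(c, c), pair(c, c))), cons(pair(b, c), pair(c, c))))  →  cons(m(cons(cons(c, c), c), b, cons(pair(cons(c, 0), c), pair(c, m(cons(c, c), b, cons(pair(0, c), pair(c, c)))))), m(cons(cons(b, c), c), m(cons(h(c), c), b, cons(pair(c, c), pair(c, c))), cons(pair(b, c), pair(c, c))))   [R6 at 1.3.1]
2. cons(m(cons(cons(c, c), c), b, cons(pair(cons(c, 0), c), pair(c, m(cons(c, c), b, cons(pair(0, c), pair(c, c)))))), m(cons(cons(b, c), c), m(cons(h(c), c), b, cons(pair(c, c), pair(c, c))), cons(pair(b, c), pair(c, c))))  →  cons(m(cons(cons(c, c), c), b, cons(pair(cons(c, 0), c), pair(c, c))), m(cons(cons(b, c), c), m(cons(h(c), c), b, cons(pair(c, c), pair(c, c))), cons(pair(b, c), pair(c, c))))   [R4 at 1.3.2.2]
3. cons(m(cons(cons(c, c), c), b, cons(pair(cons(c, 0), c), pair(c, c))), m(cons(cons(b, c), c), m(cons(h(c), c), b, cons(pair(c, c), pair(c, c))), cons(pair(b, c), pair(c, c))))  →  cons(cons(c, c), m(cons(cons(b, c), c), m(cons(h(c), c), b, cons(pair(c, c), pair(c, c))), cons(pair(b, c), pair(c, c))))   [R4 at 1]
4. cons(cons(c, c), m(cons(cons(b, c), c), m(cons(h(c), c), b, cons(pair(c, c), pair(c, c))), cons(pair(b, c), pair(c, c))))  →  cons(cons(c, c), m(cons(cons(b, c), c), h(c), cons(pair(b, c), pair(c, c))))   [R4 at 2.2]
5. cons(cons(c, c), m(cons(cons(b, c), c), h(c), cons(pair(b, c), pair(c, c))))  →  cons(cons(c, c), m(cons(cons(b, c), c), b, cons(pair(b, c), pair(c, c))))   [R2 at 2.2]
6. cons(cons(c, c), m(cons(cons(b, c), c), b, cons(pair(b, c), pair(c, c))))  →  cons(cons(c, c), cons(b, c))   [R4 at 2]

Reduce t₂ = cons(cons(c, m(cons(c, c), b, cons(pair(cons(0, c), m(cons(c, c), b, cons(pair(b, c), pair(c, c)))), pair(c, c)))), m(pair(c, cons(b, cons(c, b))), c, pair(0, b))):
1. cons(cons(c, m(cons(c, c), b, cons(pair(cons(0, c), m(cons(c, c), b, cons(pair(b, c), pair(c, c)))), pair(c, c)))), m(pair(c, cons(b, cons(c, b))), c, pair(0, b)))  →  cons(cons(c, m(cons(c, c), b, cons(pair(cons(0, c), c), pair(c, c)))), m(pair(c, cons(b, cons(c, b))), c, pair(0, b)))   [R4 at 1.2.3.1.2]
2. cons(cons(c, m(cons(c, c), b, cons(pair(cons(0, c), c), pair(c, c)))), m(pair(c, cons(b, cons(c, b))), c, pair(0, b)))  →  cons(cons(c, c), m(pair(c, cons(b, cons(c, b))), c, pair(0, b)))   [R4 at 1.2]
3. cons(cons(c, c), m(pair(c, cons(b, cons(c, b))), c, pair(0, b)))  →  cons(cons(c, c), cons(b, c))   [R3 at 2]

yes — NF(t₁) = cons(cons(c, c), cons(b, c)), NF(t₂) = cons(cons(c, c), cons(b, c))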